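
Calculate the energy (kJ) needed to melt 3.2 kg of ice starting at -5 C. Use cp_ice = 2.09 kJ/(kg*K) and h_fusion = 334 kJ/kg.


Sensible heat = cp * dT = 2.09 * 5 = 10.45 kJ/kg
Total per kg = 10.45 + 334 = 344.45 kJ/kg
Q = m * total = 3.2 * 344.45
Q = 1102.2 kJ

1102.2


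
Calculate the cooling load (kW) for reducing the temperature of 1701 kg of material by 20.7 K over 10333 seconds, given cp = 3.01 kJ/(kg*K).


Q = m * cp * dT / t
Q = 1701 * 3.01 * 20.7 / 10333
Q = 10.257 kW

10.257


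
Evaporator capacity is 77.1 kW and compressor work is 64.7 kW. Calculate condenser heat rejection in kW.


Q_cond = Q_evap + W
Q_cond = 77.1 + 64.7
Q_cond = 141.8 kW

141.8


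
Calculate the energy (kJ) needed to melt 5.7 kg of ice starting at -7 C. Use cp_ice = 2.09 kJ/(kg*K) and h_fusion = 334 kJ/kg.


Sensible heat = cp * dT = 2.09 * 7 = 14.63 kJ/kg
Total per kg = 14.63 + 334 = 348.63 kJ/kg
Q = m * total = 5.7 * 348.63
Q = 1987.2 kJ

1987.2


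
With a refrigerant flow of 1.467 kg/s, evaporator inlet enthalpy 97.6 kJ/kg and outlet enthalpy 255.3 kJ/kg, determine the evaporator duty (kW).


dh = 255.3 - 97.6 = 157.7 kJ/kg
Q_evap = m_dot * dh = 1.467 * 157.7
Q_evap = 231.35 kW

231.35


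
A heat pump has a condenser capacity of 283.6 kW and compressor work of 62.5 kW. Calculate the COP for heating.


COP_hp = Q_cond / W
COP_hp = 283.6 / 62.5
COP_hp = 4.538

4.538


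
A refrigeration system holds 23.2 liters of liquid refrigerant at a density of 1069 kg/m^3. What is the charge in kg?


Charge = V * rho / 1000
Charge = 23.2 * 1069 / 1000
Charge = 24.8 kg

24.8


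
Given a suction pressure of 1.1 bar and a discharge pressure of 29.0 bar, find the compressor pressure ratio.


PR = P_high / P_low
PR = 29.0 / 1.1
PR = 26.364

26.364


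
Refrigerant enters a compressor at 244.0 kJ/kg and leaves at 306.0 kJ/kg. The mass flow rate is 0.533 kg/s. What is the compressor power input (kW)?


dh = 306.0 - 244.0 = 62.0 kJ/kg
W = m_dot * dh = 0.533 * 62.0 = 33.05 kW

33.05


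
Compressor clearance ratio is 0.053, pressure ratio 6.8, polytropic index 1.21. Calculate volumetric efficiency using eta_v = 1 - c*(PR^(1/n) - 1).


PR^(1/n) = 6.8^(1/1.21) = 4.87555315
eta_v = 1 - 0.053 * (4.87555315 - 1)
eta_v = 0.7946

0.7946


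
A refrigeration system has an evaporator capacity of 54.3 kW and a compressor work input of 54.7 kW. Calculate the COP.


COP = Q_evap / W
COP = 54.3 / 54.7
COP = 0.993

0.993


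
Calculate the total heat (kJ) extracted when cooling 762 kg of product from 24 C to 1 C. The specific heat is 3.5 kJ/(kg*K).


dT = 24 - (1) = 23 K
Q = m * cp * dT = 762 * 3.5 * 23
Q = 61341 kJ

61341


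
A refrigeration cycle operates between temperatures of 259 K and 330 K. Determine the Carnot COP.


dT = 330 - 259 = 71 K
COP_carnot = T_cold / dT = 259 / 71
COP_carnot = 3.648

3.648


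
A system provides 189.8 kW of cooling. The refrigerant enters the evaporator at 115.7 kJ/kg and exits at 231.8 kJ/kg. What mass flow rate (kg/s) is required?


dh = 231.8 - 115.7 = 116.1 kJ/kg
m_dot = Q / dh = 189.8 / 116.1 = 1.6348 kg/s

1.6348


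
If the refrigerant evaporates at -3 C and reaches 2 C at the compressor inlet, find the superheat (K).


Superheat = T_suction - T_evap
Superheat = 2 - (-3)
Superheat = 5 K

5


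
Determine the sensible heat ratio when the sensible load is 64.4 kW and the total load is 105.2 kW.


SHR = Q_sensible / Q_total
SHR = 64.4 / 105.2
SHR = 0.612

0.612


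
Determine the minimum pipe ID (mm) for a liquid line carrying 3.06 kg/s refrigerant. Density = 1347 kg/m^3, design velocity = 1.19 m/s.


A = m_dot / (rho * v) = 3.06 / (1347 * 1.19) = 0.001909004136 m^2
d = sqrt(4*A/pi) * 1000
d = 49.3 mm

49.3


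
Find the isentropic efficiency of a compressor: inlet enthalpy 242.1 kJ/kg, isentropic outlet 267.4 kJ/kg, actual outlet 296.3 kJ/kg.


dh_ideal = 267.4 - 242.1 = 25.3 kJ/kg
dh_actual = 296.3 - 242.1 = 54.2 kJ/kg
eta_s = dh_ideal / dh_actual = 25.3 / 54.2
eta_s = 0.4668

0.4668


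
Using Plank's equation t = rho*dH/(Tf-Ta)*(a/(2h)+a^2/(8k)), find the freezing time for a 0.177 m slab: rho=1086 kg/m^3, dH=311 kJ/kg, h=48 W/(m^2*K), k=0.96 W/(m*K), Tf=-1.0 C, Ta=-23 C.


dT = -1.0 - (-23) = 22.0 K
term1 = a/(2h) = 0.177/(2*48) = 0.00184375
term2 = a^2/(8k) = 0.177^2/(8*0.96) = 0.004079296875
t = rho*dH*1000/dT * (term1 + term2)
t = 1086*311*1000/22.0 * (0.00184375 + 0.004079296875)
t = 90931 s

90931


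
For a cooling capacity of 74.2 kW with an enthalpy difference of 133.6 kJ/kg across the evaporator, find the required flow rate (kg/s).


m_dot = Q / dh
m_dot = 74.2 / 133.6
m_dot = 0.5554 kg/s

0.5554


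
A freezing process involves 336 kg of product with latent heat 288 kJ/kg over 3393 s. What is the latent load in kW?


Q_lat = m * h_fg / t
Q_lat = 336 * 288 / 3393
Q_lat = 28.52 kW

28.52


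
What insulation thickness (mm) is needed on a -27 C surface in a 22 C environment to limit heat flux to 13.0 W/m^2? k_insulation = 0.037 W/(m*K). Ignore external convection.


dT = 22 - (-27) = 49 K
thickness = k * dT / q_max * 1000
thickness = 0.037 * 49 / 13.0 * 1000
thickness = 139.5 mm

139.5


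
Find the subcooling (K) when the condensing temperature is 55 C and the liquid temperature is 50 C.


Subcooling = T_cond - T_liquid
Subcooling = 55 - 50
Subcooling = 5 K

5


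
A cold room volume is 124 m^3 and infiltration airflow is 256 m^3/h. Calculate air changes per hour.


ACH = flow / volume
ACH = 256 / 124
ACH = 2.065

2.065


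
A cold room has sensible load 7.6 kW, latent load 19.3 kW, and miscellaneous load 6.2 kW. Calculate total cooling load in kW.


Q_total = Q_s + Q_l + Q_misc
Q_total = 7.6 + 19.3 + 6.2
Q_total = 33.1 kW

33.1


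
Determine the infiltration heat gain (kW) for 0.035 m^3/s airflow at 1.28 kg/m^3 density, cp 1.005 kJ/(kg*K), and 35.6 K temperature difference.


Q = V_dot * rho * cp * dT
Q = 0.035 * 1.28 * 1.005 * 35.6
Q = 1.603 kW

1.603


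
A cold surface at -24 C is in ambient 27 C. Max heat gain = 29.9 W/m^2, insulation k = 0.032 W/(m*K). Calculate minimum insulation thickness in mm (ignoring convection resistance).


dT = 27 - (-24) = 51 K
thickness = k * dT / q_max * 1000
thickness = 0.032 * 51 / 29.9 * 1000
thickness = 54.6 mm

54.6


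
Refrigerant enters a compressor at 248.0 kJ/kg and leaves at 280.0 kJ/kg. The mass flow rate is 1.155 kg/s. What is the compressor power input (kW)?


dh = 280.0 - 248.0 = 32.0 kJ/kg
W = m_dot * dh = 1.155 * 32.0 = 36.96 kW

36.96


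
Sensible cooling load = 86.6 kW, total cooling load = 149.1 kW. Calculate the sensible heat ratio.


SHR = Q_sensible / Q_total
SHR = 86.6 / 149.1
SHR = 0.581

0.581


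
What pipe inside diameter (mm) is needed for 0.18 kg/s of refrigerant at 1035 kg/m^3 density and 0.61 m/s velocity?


A = m_dot / (rho * v) = 0.18 / (1035 * 0.61) = 0.00028510335 m^2
d = sqrt(4*A/pi) * 1000
d = 19.1 mm

19.1


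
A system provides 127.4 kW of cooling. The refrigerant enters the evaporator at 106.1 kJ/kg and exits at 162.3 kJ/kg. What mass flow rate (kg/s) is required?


dh = 162.3 - 106.1 = 56.2 kJ/kg
m_dot = Q / dh = 127.4 / 56.2 = 2.2669 kg/s

2.2669


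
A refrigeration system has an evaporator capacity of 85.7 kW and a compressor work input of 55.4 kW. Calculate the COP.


COP = Q_evap / W
COP = 85.7 / 55.4
COP = 1.547

1.547


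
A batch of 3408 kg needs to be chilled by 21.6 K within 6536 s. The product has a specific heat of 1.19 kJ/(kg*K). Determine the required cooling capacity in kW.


Q = m * cp * dT / t
Q = 3408 * 1.19 * 21.6 / 6536
Q = 13.403 kW

13.403


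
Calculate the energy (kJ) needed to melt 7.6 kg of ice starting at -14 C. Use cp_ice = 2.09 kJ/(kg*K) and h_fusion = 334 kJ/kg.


Sensible heat = cp * dT = 2.09 * 14 = 29.26 kJ/kg
Total per kg = 29.26 + 334 = 363.26 kJ/kg
Q = m * total = 7.6 * 363.26
Q = 2760.8 kJ

2760.8


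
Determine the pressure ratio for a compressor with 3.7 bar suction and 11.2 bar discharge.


PR = P_high / P_low
PR = 11.2 / 3.7
PR = 3.027

3.027


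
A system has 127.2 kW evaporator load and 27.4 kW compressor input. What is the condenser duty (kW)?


Q_cond = Q_evap + W
Q_cond = 127.2 + 27.4
Q_cond = 154.6 kW

154.6


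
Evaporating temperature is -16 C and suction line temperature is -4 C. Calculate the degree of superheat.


Superheat = T_suction - T_evap
Superheat = -4 - (-16)
Superheat = 12 K

12


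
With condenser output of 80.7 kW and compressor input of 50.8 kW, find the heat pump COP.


COP_hp = Q_cond / W
COP_hp = 80.7 / 50.8
COP_hp = 1.589

1.589


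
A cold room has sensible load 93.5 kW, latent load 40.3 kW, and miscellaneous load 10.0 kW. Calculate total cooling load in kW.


Q_total = Q_s + Q_l + Q_misc
Q_total = 93.5 + 40.3 + 10.0
Q_total = 143.8 kW

143.8


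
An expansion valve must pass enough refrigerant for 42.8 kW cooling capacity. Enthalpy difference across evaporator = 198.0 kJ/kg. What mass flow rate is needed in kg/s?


m_dot = Q / dh
m_dot = 42.8 / 198.0
m_dot = 0.2162 kg/s

0.2162


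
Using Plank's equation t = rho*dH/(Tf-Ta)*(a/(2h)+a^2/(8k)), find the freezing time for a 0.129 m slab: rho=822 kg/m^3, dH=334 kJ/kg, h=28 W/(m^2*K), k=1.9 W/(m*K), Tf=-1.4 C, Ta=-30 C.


dT = -1.4 - (-30) = 28.6 K
term1 = a/(2h) = 0.129/(2*28) = 0.002303571429
term2 = a^2/(8k) = 0.129^2/(8*1.9) = 0.001094802632
t = rho*dH*1000/dT * (term1 + term2)
t = 822*334*1000/28.6 * (0.002303571429 + 0.001094802632)
t = 32623 s

32623


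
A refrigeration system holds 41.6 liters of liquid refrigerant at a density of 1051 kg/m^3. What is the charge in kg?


Charge = V * rho / 1000
Charge = 41.6 * 1051 / 1000
Charge = 43.72 kg

43.72


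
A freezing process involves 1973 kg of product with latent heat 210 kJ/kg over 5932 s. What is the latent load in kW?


Q_lat = m * h_fg / t
Q_lat = 1973 * 210 / 5932
Q_lat = 69.85 kW

69.85


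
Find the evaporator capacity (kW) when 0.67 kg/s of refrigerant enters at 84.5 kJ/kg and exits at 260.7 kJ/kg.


dh = 260.7 - 84.5 = 176.2 kJ/kg
Q_evap = m_dot * dh = 0.67 * 176.2
Q_evap = 118.05 kW

118.05


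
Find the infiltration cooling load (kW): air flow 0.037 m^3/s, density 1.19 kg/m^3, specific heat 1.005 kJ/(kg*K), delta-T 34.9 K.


Q = V_dot * rho * cp * dT
Q = 0.037 * 1.19 * 1.005 * 34.9
Q = 1.544 kW

1.544


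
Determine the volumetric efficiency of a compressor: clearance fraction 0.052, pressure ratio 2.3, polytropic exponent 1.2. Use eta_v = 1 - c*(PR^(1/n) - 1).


PR^(1/n) = 2.3^(1/1.2) = 2.0018884
eta_v = 1 - 0.052 * (2.0018884 - 1)
eta_v = 0.9479

0.9479


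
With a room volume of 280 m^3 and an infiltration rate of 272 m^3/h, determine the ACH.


ACH = flow / volume
ACH = 272 / 280
ACH = 0.971

0.971


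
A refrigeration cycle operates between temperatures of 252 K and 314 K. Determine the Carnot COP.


dT = 314 - 252 = 62 K
COP_carnot = T_cold / dT = 252 / 62
COP_carnot = 4.065

4.065


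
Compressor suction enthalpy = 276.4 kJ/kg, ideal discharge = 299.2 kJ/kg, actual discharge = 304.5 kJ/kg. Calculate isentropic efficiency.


dh_ideal = 299.2 - 276.4 = 22.8 kJ/kg
dh_actual = 304.5 - 276.4 = 28.1 kJ/kg
eta_s = dh_ideal / dh_actual = 22.8 / 28.1
eta_s = 0.8114

0.8114


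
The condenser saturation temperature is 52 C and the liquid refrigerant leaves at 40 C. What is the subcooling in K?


Subcooling = T_cond - T_liquid
Subcooling = 52 - 40
Subcooling = 12 K

12


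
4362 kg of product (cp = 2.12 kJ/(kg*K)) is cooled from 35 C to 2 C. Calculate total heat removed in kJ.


dT = 35 - (2) = 33 K
Q = m * cp * dT = 4362 * 2.12 * 33
Q = 305166 kJ

305166


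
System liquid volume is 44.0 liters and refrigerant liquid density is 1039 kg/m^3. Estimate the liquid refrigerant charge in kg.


Charge = V * rho / 1000
Charge = 44.0 * 1039 / 1000
Charge = 45.72 kg

45.72


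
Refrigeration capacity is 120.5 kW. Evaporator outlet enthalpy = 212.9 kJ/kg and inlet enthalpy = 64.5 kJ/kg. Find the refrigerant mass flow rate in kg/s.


dh = 212.9 - 64.5 = 148.4 kJ/kg
m_dot = Q / dh = 120.5 / 148.4 = 0.812 kg/s

0.812


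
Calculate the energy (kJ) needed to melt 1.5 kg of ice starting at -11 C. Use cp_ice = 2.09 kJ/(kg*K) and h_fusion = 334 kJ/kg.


Sensible heat = cp * dT = 2.09 * 11 = 22.99 kJ/kg
Total per kg = 22.99 + 334 = 356.99 kJ/kg
Q = m * total = 1.5 * 356.99
Q = 535.5 kJ

535.5


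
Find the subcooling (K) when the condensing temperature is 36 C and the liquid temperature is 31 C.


Subcooling = T_cond - T_liquid
Subcooling = 36 - 31
Subcooling = 5 K

5


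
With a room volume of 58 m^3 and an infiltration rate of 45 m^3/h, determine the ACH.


ACH = flow / volume
ACH = 45 / 58
ACH = 0.776

0.776


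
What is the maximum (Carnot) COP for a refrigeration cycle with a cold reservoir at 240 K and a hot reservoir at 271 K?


dT = 271 - 240 = 31 K
COP_carnot = T_cold / dT = 240 / 31
COP_carnot = 7.742

7.742


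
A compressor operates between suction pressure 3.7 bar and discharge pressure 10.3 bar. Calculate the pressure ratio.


PR = P_high / P_low
PR = 10.3 / 3.7
PR = 2.784

2.784


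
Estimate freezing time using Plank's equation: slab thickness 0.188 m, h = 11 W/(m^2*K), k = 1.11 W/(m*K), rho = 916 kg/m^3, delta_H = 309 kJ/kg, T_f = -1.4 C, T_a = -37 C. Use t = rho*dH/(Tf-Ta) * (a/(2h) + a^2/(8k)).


dT = -1.4 - (-37) = 35.6 K
term1 = a/(2h) = 0.188/(2*11) = 0.008545454545
term2 = a^2/(8k) = 0.188^2/(8*1.11) = 0.00398018018
t = rho*dH*1000/dT * (term1 + term2)
t = 916*309*1000/35.6 * (0.008545454545 + 0.00398018018)
t = 99587 s

99587


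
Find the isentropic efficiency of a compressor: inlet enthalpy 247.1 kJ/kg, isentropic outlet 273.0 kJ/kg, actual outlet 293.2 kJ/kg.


dh_ideal = 273.0 - 247.1 = 25.9 kJ/kg
dh_actual = 293.2 - 247.1 = 46.1 kJ/kg
eta_s = dh_ideal / dh_actual = 25.9 / 46.1
eta_s = 0.5618

0.5618


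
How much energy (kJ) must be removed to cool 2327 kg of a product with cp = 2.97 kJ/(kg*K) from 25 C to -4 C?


dT = 25 - (-4) = 29 K
Q = m * cp * dT = 2327 * 2.97 * 29
Q = 200425 kJ

200425


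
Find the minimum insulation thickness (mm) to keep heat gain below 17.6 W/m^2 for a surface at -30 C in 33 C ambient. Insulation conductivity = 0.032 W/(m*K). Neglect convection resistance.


dT = 33 - (-30) = 63 K
thickness = k * dT / q_max * 1000
thickness = 0.032 * 63 / 17.6 * 1000
thickness = 114.5 mm

114.5


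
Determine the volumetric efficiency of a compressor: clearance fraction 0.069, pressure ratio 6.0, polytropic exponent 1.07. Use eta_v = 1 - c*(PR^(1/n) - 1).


PR^(1/n) = 6.0^(1/1.07) = 5.33634819
eta_v = 1 - 0.069 * (5.33634819 - 1)
eta_v = 0.7008

0.7008


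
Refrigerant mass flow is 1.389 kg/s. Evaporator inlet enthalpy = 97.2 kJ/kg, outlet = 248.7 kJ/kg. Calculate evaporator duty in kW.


dh = 248.7 - 97.2 = 151.5 kJ/kg
Q_evap = m_dot * dh = 1.389 * 151.5
Q_evap = 210.43 kW

210.43


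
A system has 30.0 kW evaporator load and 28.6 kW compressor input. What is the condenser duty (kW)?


Q_cond = Q_evap + W
Q_cond = 30.0 + 28.6
Q_cond = 58.6 kW

58.6


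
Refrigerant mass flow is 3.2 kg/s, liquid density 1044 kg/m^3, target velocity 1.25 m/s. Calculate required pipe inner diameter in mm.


A = m_dot / (rho * v) = 3.2 / (1044 * 1.25) = 0.00245210728 m^2
d = sqrt(4*A/pi) * 1000
d = 55.9 mm

55.9


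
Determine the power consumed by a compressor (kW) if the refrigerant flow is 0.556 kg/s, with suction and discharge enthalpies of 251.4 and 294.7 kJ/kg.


dh = 294.7 - 251.4 = 43.3 kJ/kg
W = m_dot * dh = 0.556 * 43.3 = 24.07 kW

24.07


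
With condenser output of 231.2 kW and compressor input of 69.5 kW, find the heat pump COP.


COP_hp = Q_cond / W
COP_hp = 231.2 / 69.5
COP_hp = 3.327

3.327


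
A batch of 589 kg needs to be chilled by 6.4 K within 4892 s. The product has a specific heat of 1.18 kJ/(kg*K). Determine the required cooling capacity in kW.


Q = m * cp * dT / t
Q = 589 * 1.18 * 6.4 / 4892
Q = 0.909 kW

0.909


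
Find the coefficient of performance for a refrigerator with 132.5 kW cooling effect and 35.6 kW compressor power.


COP = Q_evap / W
COP = 132.5 / 35.6
COP = 3.722

3.722


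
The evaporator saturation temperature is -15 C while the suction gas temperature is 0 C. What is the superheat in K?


Superheat = T_suction - T_evap
Superheat = 0 - (-15)
Superheat = 15 K

15


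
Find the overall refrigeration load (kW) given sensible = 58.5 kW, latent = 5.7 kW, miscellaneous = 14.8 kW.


Q_total = Q_s + Q_l + Q_misc
Q_total = 58.5 + 5.7 + 14.8
Q_total = 79.0 kW

79.0


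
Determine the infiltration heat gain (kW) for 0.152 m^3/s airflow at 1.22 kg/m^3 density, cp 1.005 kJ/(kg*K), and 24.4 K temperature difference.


Q = V_dot * rho * cp * dT
Q = 0.152 * 1.22 * 1.005 * 24.4
Q = 4.547 kW

4.547


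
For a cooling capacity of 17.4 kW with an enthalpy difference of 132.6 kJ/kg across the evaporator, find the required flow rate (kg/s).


m_dot = Q / dh
m_dot = 17.4 / 132.6
m_dot = 0.1312 kg/s

0.1312


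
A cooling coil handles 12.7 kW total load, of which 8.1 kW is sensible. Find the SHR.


SHR = Q_sensible / Q_total
SHR = 8.1 / 12.7
SHR = 0.638

0.638


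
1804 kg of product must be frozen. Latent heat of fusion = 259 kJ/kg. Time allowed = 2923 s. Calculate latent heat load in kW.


Q_lat = m * h_fg / t
Q_lat = 1804 * 259 / 2923
Q_lat = 159.85 kW

159.85


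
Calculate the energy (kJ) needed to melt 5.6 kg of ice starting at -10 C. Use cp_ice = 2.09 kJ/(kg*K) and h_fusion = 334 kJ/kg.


Sensible heat = cp * dT = 2.09 * 10 = 20.9 kJ/kg
Total per kg = 20.9 + 334 = 354.9 kJ/kg
Q = m * total = 5.6 * 354.9
Q = 1987.4 kJ

1987.4


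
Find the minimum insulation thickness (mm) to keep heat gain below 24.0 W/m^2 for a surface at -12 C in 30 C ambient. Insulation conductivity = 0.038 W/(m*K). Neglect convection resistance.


dT = 30 - (-12) = 42 K
thickness = k * dT / q_max * 1000
thickness = 0.038 * 42 / 24.0 * 1000
thickness = 66.5 mm

66.5


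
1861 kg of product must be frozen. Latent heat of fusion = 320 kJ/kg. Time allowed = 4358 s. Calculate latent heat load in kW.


Q_lat = m * h_fg / t
Q_lat = 1861 * 320 / 4358
Q_lat = 136.65 kW

136.65


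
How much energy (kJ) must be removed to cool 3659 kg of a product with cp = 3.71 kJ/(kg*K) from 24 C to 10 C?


dT = 24 - (10) = 14 K
Q = m * cp * dT = 3659 * 3.71 * 14
Q = 190048 kJ

190048


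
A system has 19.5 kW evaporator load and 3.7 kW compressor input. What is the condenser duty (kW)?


Q_cond = Q_evap + W
Q_cond = 19.5 + 3.7
Q_cond = 23.2 kW

23.2


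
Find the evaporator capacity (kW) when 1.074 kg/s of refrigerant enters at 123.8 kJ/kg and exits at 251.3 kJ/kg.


dh = 251.3 - 123.8 = 127.5 kJ/kg
Q_evap = m_dot * dh = 1.074 * 127.5
Q_evap = 136.94 kW

136.94


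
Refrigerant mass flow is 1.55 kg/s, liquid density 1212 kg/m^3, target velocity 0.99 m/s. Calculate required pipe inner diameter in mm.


A = m_dot / (rho * v) = 1.55 / (1212 * 0.99) = 0.001291795846 m^2
d = sqrt(4*A/pi) * 1000
d = 40.6 mm

40.6


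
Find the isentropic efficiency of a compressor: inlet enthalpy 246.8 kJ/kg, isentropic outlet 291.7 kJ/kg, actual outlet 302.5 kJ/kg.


dh_ideal = 291.7 - 246.8 = 44.9 kJ/kg
dh_actual = 302.5 - 246.8 = 55.7 kJ/kg
eta_s = dh_ideal / dh_actual = 44.9 / 55.7
eta_s = 0.8061

0.8061


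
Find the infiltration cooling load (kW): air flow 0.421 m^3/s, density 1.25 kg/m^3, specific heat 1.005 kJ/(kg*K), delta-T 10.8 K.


Q = V_dot * rho * cp * dT
Q = 0.421 * 1.25 * 1.005 * 10.8
Q = 5.712 kW

5.712


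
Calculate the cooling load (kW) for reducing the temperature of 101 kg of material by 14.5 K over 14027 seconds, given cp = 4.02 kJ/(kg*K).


Q = m * cp * dT / t
Q = 101 * 4.02 * 14.5 / 14027
Q = 0.42 kW

0.42


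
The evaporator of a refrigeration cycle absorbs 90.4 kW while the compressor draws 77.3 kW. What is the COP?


COP = Q_evap / W
COP = 90.4 / 77.3
COP = 1.169

1.169


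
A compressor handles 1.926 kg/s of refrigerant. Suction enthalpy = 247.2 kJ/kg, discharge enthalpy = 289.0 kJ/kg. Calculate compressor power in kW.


dh = 289.0 - 247.2 = 41.8 kJ/kg
W = m_dot * dh = 1.926 * 41.8 = 80.51 kW

80.51


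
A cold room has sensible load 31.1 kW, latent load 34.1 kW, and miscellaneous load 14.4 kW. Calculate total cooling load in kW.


Q_total = Q_s + Q_l + Q_misc
Q_total = 31.1 + 34.1 + 14.4
Q_total = 79.6 kW

79.6


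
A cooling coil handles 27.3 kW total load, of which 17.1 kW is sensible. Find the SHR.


SHR = Q_sensible / Q_total
SHR = 17.1 / 27.3
SHR = 0.626

0.626


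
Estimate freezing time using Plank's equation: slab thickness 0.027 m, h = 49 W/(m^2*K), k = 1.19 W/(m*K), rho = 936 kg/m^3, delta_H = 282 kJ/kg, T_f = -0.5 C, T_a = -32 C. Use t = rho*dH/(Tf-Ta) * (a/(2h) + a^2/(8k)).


dT = -0.5 - (-32) = 31.5 K
term1 = a/(2h) = 0.027/(2*49) = 0.0002755102041
term2 = a^2/(8k) = 0.027^2/(8*1.19) = 0.00007657563025
t = rho*dH*1000/dT * (term1 + term2)
t = 936*282*1000/31.5 * (0.0002755102041 + 0.00007657563025)
t = 2950 s

2950


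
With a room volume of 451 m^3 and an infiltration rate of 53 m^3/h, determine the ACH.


ACH = flow / volume
ACH = 53 / 451
ACH = 0.118

0.118


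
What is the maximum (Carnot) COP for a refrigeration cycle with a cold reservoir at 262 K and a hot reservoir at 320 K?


dT = 320 - 262 = 58 K
COP_carnot = T_cold / dT = 262 / 58
COP_carnot = 4.517

4.517


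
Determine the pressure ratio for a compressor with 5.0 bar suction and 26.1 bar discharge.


PR = P_high / P_low
PR = 26.1 / 5.0
PR = 5.22

5.22


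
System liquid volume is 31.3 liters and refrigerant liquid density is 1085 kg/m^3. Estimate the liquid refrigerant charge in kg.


Charge = V * rho / 1000
Charge = 31.3 * 1085 / 1000
Charge = 33.96 kg

33.96


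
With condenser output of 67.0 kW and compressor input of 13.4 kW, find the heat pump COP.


COP_hp = Q_cond / W
COP_hp = 67.0 / 13.4
COP_hp = 5.0

5.0


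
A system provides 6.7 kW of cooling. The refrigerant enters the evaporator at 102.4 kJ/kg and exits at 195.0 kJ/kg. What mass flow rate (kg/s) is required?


dh = 195.0 - 102.4 = 92.6 kJ/kg
m_dot = Q / dh = 6.7 / 92.6 = 0.0724 kg/s

0.0724


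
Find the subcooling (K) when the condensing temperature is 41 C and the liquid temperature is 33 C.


Subcooling = T_cond - T_liquid
Subcooling = 41 - 33
Subcooling = 8 K

8


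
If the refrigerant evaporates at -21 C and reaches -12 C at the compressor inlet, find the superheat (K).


Superheat = T_suction - T_evap
Superheat = -12 - (-21)
Superheat = 9 K

9


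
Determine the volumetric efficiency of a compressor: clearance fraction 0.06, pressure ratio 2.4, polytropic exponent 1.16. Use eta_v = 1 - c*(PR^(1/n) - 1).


PR^(1/n) = 2.4^(1/1.16) = 2.12700403
eta_v = 1 - 0.06 * (2.12700403 - 1)
eta_v = 0.9324

0.9324


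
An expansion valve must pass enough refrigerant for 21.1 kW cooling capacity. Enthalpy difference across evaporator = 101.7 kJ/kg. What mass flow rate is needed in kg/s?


m_dot = Q / dh
m_dot = 21.1 / 101.7
m_dot = 0.2075 kg/s

0.2075


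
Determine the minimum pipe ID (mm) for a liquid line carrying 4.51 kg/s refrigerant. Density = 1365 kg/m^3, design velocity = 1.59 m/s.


A = m_dot / (rho * v) = 4.51 / (1365 * 1.59) = 0.002078005852 m^2
d = sqrt(4*A/pi) * 1000
d = 51.4 mm

51.4


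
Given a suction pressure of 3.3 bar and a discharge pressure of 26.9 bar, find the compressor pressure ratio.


PR = P_high / P_low
PR = 26.9 / 3.3
PR = 8.152

8.152


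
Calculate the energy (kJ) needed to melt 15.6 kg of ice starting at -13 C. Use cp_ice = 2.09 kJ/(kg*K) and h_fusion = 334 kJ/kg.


Sensible heat = cp * dT = 2.09 * 13 = 27.17 kJ/kg
Total per kg = 27.17 + 334 = 361.17 kJ/kg
Q = m * total = 15.6 * 361.17
Q = 5634.3 kJ

5634.3


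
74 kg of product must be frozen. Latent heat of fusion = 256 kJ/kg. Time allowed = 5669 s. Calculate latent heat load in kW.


Q_lat = m * h_fg / t
Q_lat = 74 * 256 / 5669
Q_lat = 3.34 kW

3.34


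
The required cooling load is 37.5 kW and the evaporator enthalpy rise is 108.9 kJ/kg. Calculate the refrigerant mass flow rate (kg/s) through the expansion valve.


m_dot = Q / dh
m_dot = 37.5 / 108.9
m_dot = 0.3444 kg/s

0.3444


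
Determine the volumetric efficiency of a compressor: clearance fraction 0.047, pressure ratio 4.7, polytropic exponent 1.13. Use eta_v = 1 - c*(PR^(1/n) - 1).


PR^(1/n) = 4.7^(1/1.13) = 3.93347927
eta_v = 1 - 0.047 * (3.93347927 - 1)
eta_v = 0.8621

0.8621


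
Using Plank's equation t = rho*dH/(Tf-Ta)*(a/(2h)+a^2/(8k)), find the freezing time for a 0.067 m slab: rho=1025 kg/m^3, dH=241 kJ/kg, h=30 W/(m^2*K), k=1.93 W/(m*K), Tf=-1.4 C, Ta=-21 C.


dT = -1.4 - (-21) = 19.6 K
term1 = a/(2h) = 0.067/(2*30) = 0.001116666667
term2 = a^2/(8k) = 0.067^2/(8*1.93) = 0.000290738342
t = rho*dH*1000/dT * (term1 + term2)
t = 1025*241*1000/19.6 * (0.001116666667 + 0.000290738342)
t = 17738 s

17738


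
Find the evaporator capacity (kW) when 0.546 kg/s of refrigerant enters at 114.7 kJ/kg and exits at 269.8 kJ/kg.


dh = 269.8 - 114.7 = 155.1 kJ/kg
Q_evap = m_dot * dh = 0.546 * 155.1
Q_evap = 84.68 kW

84.68


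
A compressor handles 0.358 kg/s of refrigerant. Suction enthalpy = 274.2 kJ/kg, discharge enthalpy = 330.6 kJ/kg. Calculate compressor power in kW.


dh = 330.6 - 274.2 = 56.4 kJ/kg
W = m_dot * dh = 0.358 * 56.4 = 20.19 kW

20.19


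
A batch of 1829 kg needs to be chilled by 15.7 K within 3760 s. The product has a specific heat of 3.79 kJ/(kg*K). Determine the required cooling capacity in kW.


Q = m * cp * dT / t
Q = 1829 * 3.79 * 15.7 / 3760
Q = 28.944 kW

28.944


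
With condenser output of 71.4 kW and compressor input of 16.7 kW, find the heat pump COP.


COP_hp = Q_cond / W
COP_hp = 71.4 / 16.7
COP_hp = 4.275

4.275


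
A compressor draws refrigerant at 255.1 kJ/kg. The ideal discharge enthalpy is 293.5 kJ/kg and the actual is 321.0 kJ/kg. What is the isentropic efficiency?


dh_ideal = 293.5 - 255.1 = 38.4 kJ/kg
dh_actual = 321.0 - 255.1 = 65.9 kJ/kg
eta_s = dh_ideal / dh_actual = 38.4 / 65.9
eta_s = 0.5827

0.5827


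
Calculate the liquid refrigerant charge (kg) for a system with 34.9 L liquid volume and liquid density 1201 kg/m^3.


Charge = V * rho / 1000
Charge = 34.9 * 1201 / 1000
Charge = 41.91 kg

41.91


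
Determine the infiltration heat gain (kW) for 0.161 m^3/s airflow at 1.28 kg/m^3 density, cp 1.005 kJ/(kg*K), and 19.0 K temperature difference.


Q = V_dot * rho * cp * dT
Q = 0.161 * 1.28 * 1.005 * 19.0
Q = 3.935 kW

3.935


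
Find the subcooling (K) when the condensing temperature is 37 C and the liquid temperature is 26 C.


Subcooling = T_cond - T_liquid
Subcooling = 37 - 26
Subcooling = 11 K

11


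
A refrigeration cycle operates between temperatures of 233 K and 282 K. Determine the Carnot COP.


dT = 282 - 233 = 49 K
COP_carnot = T_cold / dT = 233 / 49
COP_carnot = 4.755

4.755


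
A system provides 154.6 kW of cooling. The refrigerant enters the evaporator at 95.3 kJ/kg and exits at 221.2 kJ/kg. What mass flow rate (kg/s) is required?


dh = 221.2 - 95.3 = 125.9 kJ/kg
m_dot = Q / dh = 154.6 / 125.9 = 1.228 kg/s

1.228


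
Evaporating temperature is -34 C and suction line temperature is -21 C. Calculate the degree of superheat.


Superheat = T_suction - T_evap
Superheat = -21 - (-34)
Superheat = 13 K

13


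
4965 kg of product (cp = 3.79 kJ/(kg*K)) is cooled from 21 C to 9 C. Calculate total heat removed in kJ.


dT = 21 - (9) = 12 K
Q = m * cp * dT = 4965 * 3.79 * 12
Q = 225808 kJ

225808


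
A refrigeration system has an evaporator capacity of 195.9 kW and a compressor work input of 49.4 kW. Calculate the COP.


COP = Q_evap / W
COP = 195.9 / 49.4
COP = 3.966

3.966


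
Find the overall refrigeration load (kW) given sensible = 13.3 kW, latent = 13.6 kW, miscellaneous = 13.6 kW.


Q_total = Q_s + Q_l + Q_misc
Q_total = 13.3 + 13.6 + 13.6
Q_total = 40.5 kW

40.5


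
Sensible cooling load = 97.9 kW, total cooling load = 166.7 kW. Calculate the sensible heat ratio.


SHR = Q_sensible / Q_total
SHR = 97.9 / 166.7
SHR = 0.587

0.587


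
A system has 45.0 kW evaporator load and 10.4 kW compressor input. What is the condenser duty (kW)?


Q_cond = Q_evap + W
Q_cond = 45.0 + 10.4
Q_cond = 55.4 kW

55.4


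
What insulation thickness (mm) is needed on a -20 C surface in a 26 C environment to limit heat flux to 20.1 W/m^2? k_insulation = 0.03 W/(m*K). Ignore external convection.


dT = 26 - (-20) = 46 K
thickness = k * dT / q_max * 1000
thickness = 0.03 * 46 / 20.1 * 1000
thickness = 68.7 mm

68.7


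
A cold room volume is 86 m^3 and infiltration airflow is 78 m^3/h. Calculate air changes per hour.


ACH = flow / volume
ACH = 78 / 86
ACH = 0.907

0.907


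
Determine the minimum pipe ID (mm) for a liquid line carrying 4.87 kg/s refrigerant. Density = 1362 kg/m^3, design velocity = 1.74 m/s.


A = m_dot / (rho * v) = 4.87 / (1362 * 1.74) = 0.002054956369 m^2
d = sqrt(4*A/pi) * 1000
d = 51.2 mm

51.2


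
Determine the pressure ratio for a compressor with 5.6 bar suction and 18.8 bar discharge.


PR = P_high / P_low
PR = 18.8 / 5.6
PR = 3.357

3.357


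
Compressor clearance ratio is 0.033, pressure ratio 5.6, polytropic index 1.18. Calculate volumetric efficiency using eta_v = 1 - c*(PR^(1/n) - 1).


PR^(1/n) = 5.6^(1/1.18) = 4.30583764
eta_v = 1 - 0.033 * (4.30583764 - 1)
eta_v = 0.8909

0.8909


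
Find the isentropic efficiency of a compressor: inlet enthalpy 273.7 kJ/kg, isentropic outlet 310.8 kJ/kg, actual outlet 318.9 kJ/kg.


dh_ideal = 310.8 - 273.7 = 37.1 kJ/kg
dh_actual = 318.9 - 273.7 = 45.2 kJ/kg
eta_s = dh_ideal / dh_actual = 37.1 / 45.2
eta_s = 0.8208

0.8208


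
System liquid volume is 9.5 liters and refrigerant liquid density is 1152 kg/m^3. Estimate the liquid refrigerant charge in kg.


Charge = V * rho / 1000
Charge = 9.5 * 1152 / 1000
Charge = 10.94 kg

10.94


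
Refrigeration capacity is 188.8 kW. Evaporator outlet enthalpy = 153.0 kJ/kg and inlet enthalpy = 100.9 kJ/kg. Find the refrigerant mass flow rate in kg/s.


dh = 153.0 - 100.9 = 52.1 kJ/kg
m_dot = Q / dh = 188.8 / 52.1 = 3.6238 kg/s

3.6238


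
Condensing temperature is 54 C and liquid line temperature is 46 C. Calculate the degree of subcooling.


Subcooling = T_cond - T_liquid
Subcooling = 54 - 46
Subcooling = 8 K

8


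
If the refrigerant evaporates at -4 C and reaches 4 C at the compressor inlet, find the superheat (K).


Superheat = T_suction - T_evap
Superheat = 4 - (-4)
Superheat = 8 K

8


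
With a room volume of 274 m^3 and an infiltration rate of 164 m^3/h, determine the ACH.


ACH = flow / volume
ACH = 164 / 274
ACH = 0.599

0.599


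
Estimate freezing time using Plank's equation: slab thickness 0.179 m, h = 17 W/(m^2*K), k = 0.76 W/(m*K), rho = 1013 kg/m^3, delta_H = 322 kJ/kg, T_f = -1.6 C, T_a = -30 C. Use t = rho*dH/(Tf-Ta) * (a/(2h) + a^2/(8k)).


dT = -1.6 - (-30) = 28.4 K
term1 = a/(2h) = 0.179/(2*17) = 0.005264705882
term2 = a^2/(8k) = 0.179^2/(8*0.76) = 0.005269901316
t = rho*dH*1000/dT * (term1 + term2)
t = 1013*322*1000/28.4 * (0.005264705882 + 0.005269901316)
t = 120994 s

120994


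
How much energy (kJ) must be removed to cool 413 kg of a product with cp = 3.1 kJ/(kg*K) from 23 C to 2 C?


dT = 23 - (2) = 21 K
Q = m * cp * dT = 413 * 3.1 * 21
Q = 26886 kJ

26886


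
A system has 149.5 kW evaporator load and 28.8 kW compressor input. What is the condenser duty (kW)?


Q_cond = Q_evap + W
Q_cond = 149.5 + 28.8
Q_cond = 178.3 kW

178.3


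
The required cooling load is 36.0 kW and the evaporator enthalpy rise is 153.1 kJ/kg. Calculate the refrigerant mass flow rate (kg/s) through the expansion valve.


m_dot = Q / dh
m_dot = 36.0 / 153.1
m_dot = 0.2351 kg/s

0.2351


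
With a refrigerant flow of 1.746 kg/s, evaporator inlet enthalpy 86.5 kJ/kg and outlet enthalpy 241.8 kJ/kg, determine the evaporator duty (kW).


dh = 241.8 - 86.5 = 155.3 kJ/kg
Q_evap = m_dot * dh = 1.746 * 155.3
Q_evap = 271.15 kW

271.15


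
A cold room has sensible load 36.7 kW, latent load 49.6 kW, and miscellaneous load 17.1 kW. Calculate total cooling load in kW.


Q_total = Q_s + Q_l + Q_misc
Q_total = 36.7 + 49.6 + 17.1
Q_total = 103.4 kW

103.4


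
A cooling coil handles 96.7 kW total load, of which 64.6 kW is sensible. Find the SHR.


SHR = Q_sensible / Q_total
SHR = 64.6 / 96.7
SHR = 0.668

0.668


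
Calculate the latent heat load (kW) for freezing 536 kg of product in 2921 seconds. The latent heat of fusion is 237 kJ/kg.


Q_lat = m * h_fg / t
Q_lat = 536 * 237 / 2921
Q_lat = 43.49 kW

43.49


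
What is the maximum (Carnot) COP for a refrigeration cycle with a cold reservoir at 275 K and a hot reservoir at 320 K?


dT = 320 - 275 = 45 K
COP_carnot = T_cold / dT = 275 / 45
COP_carnot = 6.111

6.111


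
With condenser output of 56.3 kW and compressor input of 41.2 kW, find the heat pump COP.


COP_hp = Q_cond / W
COP_hp = 56.3 / 41.2
COP_hp = 1.367

1.367


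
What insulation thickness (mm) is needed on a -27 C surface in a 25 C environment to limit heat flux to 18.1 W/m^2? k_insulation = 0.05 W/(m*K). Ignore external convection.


dT = 25 - (-27) = 52 K
thickness = k * dT / q_max * 1000
thickness = 0.05 * 52 / 18.1 * 1000
thickness = 143.6 mm

143.6


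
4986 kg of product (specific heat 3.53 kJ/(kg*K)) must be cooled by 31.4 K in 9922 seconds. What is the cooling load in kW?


Q = m * cp * dT / t
Q = 4986 * 3.53 * 31.4 / 9922
Q = 55.7 kW

55.7


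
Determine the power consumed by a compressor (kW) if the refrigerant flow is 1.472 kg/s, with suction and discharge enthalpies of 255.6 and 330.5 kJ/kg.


dh = 330.5 - 255.6 = 74.9 kJ/kg
W = m_dot * dh = 1.472 * 74.9 = 110.25 kW

110.25


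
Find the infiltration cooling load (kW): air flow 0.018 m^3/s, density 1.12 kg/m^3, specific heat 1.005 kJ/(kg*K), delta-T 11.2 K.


Q = V_dot * rho * cp * dT
Q = 0.018 * 1.12 * 1.005 * 11.2
Q = 0.227 kW

0.227


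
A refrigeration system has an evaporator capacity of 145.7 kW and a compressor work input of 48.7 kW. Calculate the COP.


COP = Q_evap / W
COP = 145.7 / 48.7
COP = 2.992

2.992


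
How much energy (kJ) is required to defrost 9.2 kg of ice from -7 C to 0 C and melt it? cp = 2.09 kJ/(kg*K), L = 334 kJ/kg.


Sensible heat = cp * dT = 2.09 * 7 = 14.63 kJ/kg
Total per kg = 14.63 + 334 = 348.63 kJ/kg
Q = m * total = 9.2 * 348.63
Q = 3207.4 kJ

3207.4


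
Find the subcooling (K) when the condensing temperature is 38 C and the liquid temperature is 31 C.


Subcooling = T_cond - T_liquid
Subcooling = 38 - 31
Subcooling = 7 K

7


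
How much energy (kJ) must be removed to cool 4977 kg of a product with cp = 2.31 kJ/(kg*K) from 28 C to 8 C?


dT = 28 - (8) = 20 K
Q = m * cp * dT = 4977 * 2.31 * 20
Q = 229937 kJ

229937


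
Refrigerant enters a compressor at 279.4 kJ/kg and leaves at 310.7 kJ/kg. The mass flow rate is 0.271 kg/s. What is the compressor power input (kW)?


dh = 310.7 - 279.4 = 31.3 kJ/kg
W = m_dot * dh = 0.271 * 31.3 = 8.48 kW

8.48


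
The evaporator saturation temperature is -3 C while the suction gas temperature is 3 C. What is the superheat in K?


Superheat = T_suction - T_evap
Superheat = 3 - (-3)
Superheat = 6 K

6


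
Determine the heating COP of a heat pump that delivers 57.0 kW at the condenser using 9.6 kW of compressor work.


COP_hp = Q_cond / W
COP_hp = 57.0 / 9.6
COP_hp = 5.938

5.938


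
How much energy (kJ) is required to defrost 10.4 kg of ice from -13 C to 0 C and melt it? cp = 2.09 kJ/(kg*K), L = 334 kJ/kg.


Sensible heat = cp * dT = 2.09 * 13 = 27.17 kJ/kg
Total per kg = 27.17 + 334 = 361.17 kJ/kg
Q = m * total = 10.4 * 361.17
Q = 3756.2 kJ

3756.2


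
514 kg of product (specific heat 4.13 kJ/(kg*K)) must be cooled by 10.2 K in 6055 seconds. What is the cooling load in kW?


Q = m * cp * dT / t
Q = 514 * 4.13 * 10.2 / 6055
Q = 3.576 kW

3.576


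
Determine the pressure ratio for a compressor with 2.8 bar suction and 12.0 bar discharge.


PR = P_high / P_low
PR = 12.0 / 2.8
PR = 4.286

4.286


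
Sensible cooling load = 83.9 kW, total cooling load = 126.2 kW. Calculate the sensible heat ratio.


SHR = Q_sensible / Q_total
SHR = 83.9 / 126.2
SHR = 0.665

0.665


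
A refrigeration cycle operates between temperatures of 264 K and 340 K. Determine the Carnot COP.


dT = 340 - 264 = 76 K
COP_carnot = T_cold / dT = 264 / 76
COP_carnot = 3.474

3.474


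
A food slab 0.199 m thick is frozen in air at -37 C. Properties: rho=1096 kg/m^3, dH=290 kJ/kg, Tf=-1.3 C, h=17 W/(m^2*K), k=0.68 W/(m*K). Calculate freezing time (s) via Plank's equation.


dT = -1.3 - (-37) = 35.7 K
term1 = a/(2h) = 0.199/(2*17) = 0.005852941176
term2 = a^2/(8k) = 0.199^2/(8*0.68) = 0.007279595588
t = rho*dH*1000/dT * (term1 + term2)
t = 1096*290*1000/35.7 * (0.005852941176 + 0.007279595588)
t = 116920 s

116920


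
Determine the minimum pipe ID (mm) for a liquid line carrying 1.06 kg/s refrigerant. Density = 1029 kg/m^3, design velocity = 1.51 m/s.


A = m_dot / (rho * v) = 1.06 / (1029 * 1.51) = 0.0006822028717 m^2
d = sqrt(4*A/pi) * 1000
d = 29.5 mm

29.5


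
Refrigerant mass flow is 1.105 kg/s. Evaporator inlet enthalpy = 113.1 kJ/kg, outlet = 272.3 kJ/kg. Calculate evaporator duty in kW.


dh = 272.3 - 113.1 = 159.2 kJ/kg
Q_evap = m_dot * dh = 1.105 * 159.2
Q_evap = 175.92 kW

175.92


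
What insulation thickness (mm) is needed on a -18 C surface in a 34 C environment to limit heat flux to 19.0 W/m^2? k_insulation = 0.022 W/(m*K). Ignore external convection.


dT = 34 - (-18) = 52 K
thickness = k * dT / q_max * 1000
thickness = 0.022 * 52 / 19.0 * 1000
thickness = 60.2 mm

60.2


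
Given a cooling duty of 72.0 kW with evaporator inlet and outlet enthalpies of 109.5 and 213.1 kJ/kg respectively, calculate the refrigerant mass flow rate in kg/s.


dh = 213.1 - 109.5 = 103.6 kJ/kg
m_dot = Q / dh = 72.0 / 103.6 = 0.695 kg/s

0.695


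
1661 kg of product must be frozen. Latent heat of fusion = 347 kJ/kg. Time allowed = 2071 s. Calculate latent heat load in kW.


Q_lat = m * h_fg / t
Q_lat = 1661 * 347 / 2071
Q_lat = 278.3 kW

278.3


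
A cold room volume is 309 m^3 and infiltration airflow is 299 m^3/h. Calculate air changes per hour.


ACH = flow / volume
ACH = 299 / 309
ACH = 0.968

0.968


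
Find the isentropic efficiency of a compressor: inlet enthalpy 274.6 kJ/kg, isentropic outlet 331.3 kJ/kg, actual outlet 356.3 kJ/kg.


dh_ideal = 331.3 - 274.6 = 56.7 kJ/kg
dh_actual = 356.3 - 274.6 = 81.7 kJ/kg
eta_s = dh_ideal / dh_actual = 56.7 / 81.7
eta_s = 0.694

0.694


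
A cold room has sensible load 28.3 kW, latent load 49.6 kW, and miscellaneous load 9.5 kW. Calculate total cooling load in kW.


Q_total = Q_s + Q_l + Q_misc
Q_total = 28.3 + 49.6 + 9.5
Q_total = 87.4 kW

87.4


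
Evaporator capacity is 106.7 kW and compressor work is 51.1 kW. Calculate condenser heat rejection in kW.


Q_cond = Q_evap + W
Q_cond = 106.7 + 51.1
Q_cond = 157.8 kW

157.8


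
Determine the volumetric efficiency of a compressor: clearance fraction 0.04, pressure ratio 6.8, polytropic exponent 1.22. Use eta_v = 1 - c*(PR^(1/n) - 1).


PR^(1/n) = 6.8^(1/1.22) = 4.81265084
eta_v = 1 - 0.04 * (4.81265084 - 1)
eta_v = 0.8475

0.8475


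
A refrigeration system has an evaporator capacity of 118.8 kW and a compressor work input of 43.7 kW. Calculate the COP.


COP = Q_evap / W
COP = 118.8 / 43.7
COP = 2.719

2.719
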